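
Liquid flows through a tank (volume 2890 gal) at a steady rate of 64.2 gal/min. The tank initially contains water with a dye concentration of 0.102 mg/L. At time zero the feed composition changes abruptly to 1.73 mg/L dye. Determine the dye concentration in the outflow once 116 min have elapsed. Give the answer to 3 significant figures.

Mass balance on the solute (V constant): V dC/dt = Q(C_in − C).
So dC/dt = (C_in − C)/τ with τ = V/Q = 2890/64.2 = 45.016 min.
This is linear first-order; C(t) = C_in + (C₀ − C_in) e^(−t/τ).
C(116) = 1.73 + (0.102 − 1.73)·e^(−116/45.016) = 1.73 + (-1.6280)·0.076010 = 1.6063 mg/L.

1.61 mg/L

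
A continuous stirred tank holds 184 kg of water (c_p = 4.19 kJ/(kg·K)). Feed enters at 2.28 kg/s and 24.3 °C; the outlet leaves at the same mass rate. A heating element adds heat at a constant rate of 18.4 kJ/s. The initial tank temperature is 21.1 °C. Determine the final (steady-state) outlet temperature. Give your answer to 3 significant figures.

26.2 °C

Heat balance on the well-mixed liquid: M c_p dT/dt = ṁ c_p (T_in − T) + 18.4.
At steady state dT/dt = 0 ⇒ T_ss = T_in + Q̇/(ṁ c_p) = 24.3 + 18.4/(2.28·4.19) = 26.226 °C.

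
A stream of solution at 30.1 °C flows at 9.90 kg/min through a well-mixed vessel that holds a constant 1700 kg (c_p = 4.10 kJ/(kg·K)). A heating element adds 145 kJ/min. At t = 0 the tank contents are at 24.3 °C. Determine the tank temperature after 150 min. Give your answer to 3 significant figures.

29.8 °C

Unsteady energy balance on the tank contents: M c_p dT/dt = ṁ c_p (T_in − T) + 145.
Rearrange: dT/dt = (T_ss − T)/τ with τ = M/ṁ = 171.72 min and T_ss = T_in + Q̇/(ṁ c_p) = 33.672 °C.
T approaches T_ss exponentially: T(t) = T_ss + (T₀ − T_ss) e^(−t/τ).
T(150) = 33.672 + (-9.3723)·e^(−150/171.72) = 33.672 + (-9.3723)·0.41748 = 29.760 °C.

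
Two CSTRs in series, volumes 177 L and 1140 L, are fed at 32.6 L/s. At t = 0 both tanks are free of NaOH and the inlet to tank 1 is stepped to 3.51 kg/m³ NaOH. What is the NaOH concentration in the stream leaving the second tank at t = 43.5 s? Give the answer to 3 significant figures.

Species balance on tank i: dCᵢ/dt = (Cᵢ₋₁ − Cᵢ)/τᵢ with τᵢ = Vᵢ/Q.
τ₁ = 177/32.6 = 5.4294 s; τ₂ = 1140/32.6 = 34.969 s.
Solving the cascade with C₁(0)=C₂(0)=0 gives C₂(t) = C_in[1 − (τ₁ e^(−t/τ₁) − τ₂ e^(−t/τ₂))/(τ₁ − τ₂)].
At t = 43.5: e^(−t/τ₁) = 0.00033151, e^(−t/τ₂) = 0.28824.
C₂ = 3.51·[1 − (5.4294·0.00033151 − 34.969·0.28824)/(-29.540)] = 3.51·0.65884 = 2.3125 kg/m³.

2.31 kg/m³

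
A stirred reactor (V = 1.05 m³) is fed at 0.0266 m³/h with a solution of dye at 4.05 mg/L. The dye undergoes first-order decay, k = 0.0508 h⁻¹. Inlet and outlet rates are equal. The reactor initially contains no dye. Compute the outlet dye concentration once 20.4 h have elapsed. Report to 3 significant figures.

1.06 mg/L

V dC/dt = Q(C_in − C) − k V C.
This is linear with rate a = Q/V + k = 0.076133 h⁻¹.
C_ss = Q C_in/(Q + kV) = 1.3476 mg/L; C(t) = C_ss + (C₀ − C_ss) e^(−a t).
C(20.4) = 1.3476 + (-1.3476)·e^(−0.076133·20.4) = 1.3476 + (-1.3476)·0.21159 = 1.0625 mg/L.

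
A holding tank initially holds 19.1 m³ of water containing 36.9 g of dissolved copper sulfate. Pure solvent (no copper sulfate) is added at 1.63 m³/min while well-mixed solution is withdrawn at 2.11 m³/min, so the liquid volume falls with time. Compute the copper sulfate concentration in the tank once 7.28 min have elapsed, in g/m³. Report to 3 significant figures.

0.973 g/m³

Let m(t) be the amount of copper sulfate. Volume: V(t) = V₀ + (Q_in − Q_out) t = 19.1 − 0.48000 t; V(7.28) = 15.606 m³.
Species balance (pure solvent in): dm/dt = −Q_out · m/V(t).
Separate: dm/m = −Q_out dt/V(t) ⇒ ln(m/m₀) = −(Q_out/(Q_in−Q_out)) ln(V/V₀).
m = m₀ (V₀/V)^(Q_out/(Q_in−Q_out)) = 36.9 × (19.1/15.606)^(-4.3958) = 15.180 g.
C = m/V = 15.180/15.606 = 0.97274 g/m³.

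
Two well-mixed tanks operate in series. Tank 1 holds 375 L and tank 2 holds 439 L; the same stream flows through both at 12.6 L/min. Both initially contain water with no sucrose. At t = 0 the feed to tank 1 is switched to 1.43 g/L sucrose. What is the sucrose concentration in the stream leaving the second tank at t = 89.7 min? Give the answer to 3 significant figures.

Species balance on tank i: dCᵢ/dt = (Cᵢ₋₁ − Cᵢ)/τᵢ with τᵢ = Vᵢ/Q.
τ₁ = 375/12.6 = 29.762 min; τ₂ = 439/12.6 = 34.841 min.
Tank 1: C₁ = C_in(1 − e^(−t/τ₁)). Tank 2 (τ₁ ≠ τ₂): C₂ = C_in[1 − (τ₁ e^(−t/τ₁) − τ₂ e^(−t/τ₂))/(τ₁ − τ₂)].
At t = 89.7: e^(−t/τ₁) = 0.049099, e^(−t/τ₂) = 0.076189.
C₂ = 1.43·[1 − (29.762·0.049099 − 34.841·0.076189)/(-5.0794)] = 1.43·0.76508 = 1.0941 g/L.

1.09 g/L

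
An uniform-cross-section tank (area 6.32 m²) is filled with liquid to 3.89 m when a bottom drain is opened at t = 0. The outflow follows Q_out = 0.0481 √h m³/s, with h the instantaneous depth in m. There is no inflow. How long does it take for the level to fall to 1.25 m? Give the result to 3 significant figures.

224 s

Unsteady balance on liquid volume: A dh/dt = −0.0481 √h.
∫ h^(−1/2) dh = −(0.0481/A) ∫ dt, giving 2√h = 2√h₀ − (0.0481/A) t.
t = 2A(√h₀ − √h)/0.0481 = 2·6.32·(√3.89 − √1.25)/0.0481
  = 12.640 × (1.9723 − 1.1180) / 0.0481 = 224.49 s.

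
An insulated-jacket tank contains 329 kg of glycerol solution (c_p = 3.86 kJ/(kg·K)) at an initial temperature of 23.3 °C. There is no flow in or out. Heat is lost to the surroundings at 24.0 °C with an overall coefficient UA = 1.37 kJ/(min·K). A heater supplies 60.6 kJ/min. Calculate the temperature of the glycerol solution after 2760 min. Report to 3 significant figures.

Lumped-capacitance energy balance: M c_p dT/dt = UA(T_amb − T) + Q̇.
dT/dt = (T_ss − T)/τ with T_ss = T_amb + Q̇/UA = 24.0 + 60.6/1.37 = 68.234 °C, τ = M c_p/UA = 329·3.86/1.37 = 926.96 min.
Solution: T(t) = T_ss + (T₀ − T_ss) e^(−t/τ).
T(2760) = 68.234 + (-44.934)·0.050922 = 65.945 °C.

65.9 °C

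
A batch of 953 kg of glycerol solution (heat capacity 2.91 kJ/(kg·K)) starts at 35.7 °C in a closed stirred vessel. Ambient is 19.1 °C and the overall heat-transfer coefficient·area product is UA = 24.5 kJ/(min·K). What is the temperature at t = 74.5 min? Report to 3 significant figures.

Energy balance: M c_p dT/dt = −UA(T − T_amb).
dT/dt = (T_ss − T)/τ with T_ss = T_amb = 19.100 °C, τ = M c_p/UA = 953·2.91/24.5 = 113.19 min.
Integrating: T(t) = T_ss + (T₀ − T_ss) e^(−t/τ).
T(74.5) = 19.100 + (16.600)·0.51780 = 27.695 °C.

27.7 °C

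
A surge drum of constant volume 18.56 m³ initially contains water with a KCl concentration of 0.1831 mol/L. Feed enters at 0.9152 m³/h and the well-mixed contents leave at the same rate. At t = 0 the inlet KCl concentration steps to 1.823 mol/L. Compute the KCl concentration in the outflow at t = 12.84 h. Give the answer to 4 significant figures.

0.9523 mol/L

Unsteady species balance (constant V, well mixed): V dC/dt = Q(C_in − C).
Time constant τ = V/Q = 18.56/0.9152 = 20.2797 h.
Integrating: C(t) = C_in + (C₀ − C_in) e^(−t/τ).
C(12.84) = 1.823 + (0.1831 − 1.823)·e^(−12.84/20.2797) = 1.823 + (-1.63990)·0.530920 = 0.952345 mol/L.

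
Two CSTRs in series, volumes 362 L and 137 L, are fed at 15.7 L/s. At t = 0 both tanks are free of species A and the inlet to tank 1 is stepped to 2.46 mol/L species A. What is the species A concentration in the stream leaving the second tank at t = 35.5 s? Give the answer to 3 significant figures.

Species balance on tank i: dCᵢ/dt = (Cᵢ₋₁ − Cᵢ)/τᵢ with τᵢ = Vᵢ/Q.
τ₁ = 362/15.7 = 23.057 s; τ₂ = 137/15.7 = 8.7261 s.
Solving the cascade with C₁(0)=C₂(0)=0 gives C₂(t) = C_in[1 − (τ₁ e^(−t/τ₁) − τ₂ e^(−t/τ₂))/(τ₁ − τ₂)].
At t = 35.5: e^(−t/τ₁) = 0.21446, e^(−t/τ₂) = 0.017107.
C₂ = 2.46·[1 − (23.057·0.21446 − 8.7261·0.017107)/(14.331)] = 2.46·0.66538 = 1.6368 mol/L.

1.64 mol/L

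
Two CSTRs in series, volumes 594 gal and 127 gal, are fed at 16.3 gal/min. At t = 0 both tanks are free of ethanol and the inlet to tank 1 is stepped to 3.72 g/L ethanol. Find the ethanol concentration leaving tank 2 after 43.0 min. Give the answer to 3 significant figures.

Each tank obeys Vᵢ dCᵢ/dt = Q(Cᵢ₋₁ − Cᵢ), so τᵢ = Vᵢ/Q.
τ₁ = 594/16.3 = 36.442 min; τ₂ = 127/16.3 = 7.7914 min.
Solving the cascade with C₁(0)=C₂(0)=0 gives C₂(t) = C_in[1 − (τ₁ e^(−t/τ₁) − τ₂ e^(−t/τ₂))/(τ₁ − τ₂)].
At t = 43.0: e^(−t/τ₁) = 0.30729, e^(−t/τ₂) = 0.0040103.
C₂ = 3.72·[1 − (36.442·0.30729 − 7.7914·0.0040103)/(28.650)] = 3.72·0.61023 = 2.2701 g/L.

2.27 g/L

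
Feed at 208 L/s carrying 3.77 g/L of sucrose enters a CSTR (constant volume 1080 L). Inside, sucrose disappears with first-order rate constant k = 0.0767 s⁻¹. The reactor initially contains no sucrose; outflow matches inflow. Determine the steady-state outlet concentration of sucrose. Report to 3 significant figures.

2.70 g/L

V dC/dt = Q(C_in − C) − k V C.
At steady state: 0 = Q C_in − (Q + kV) C_ss, so C_ss = Q C_in/(Q + kV).
C_ss = 208·3.77/(208 + 0.0767·1080) = 784.16/290.84 = 2.6962 g/L.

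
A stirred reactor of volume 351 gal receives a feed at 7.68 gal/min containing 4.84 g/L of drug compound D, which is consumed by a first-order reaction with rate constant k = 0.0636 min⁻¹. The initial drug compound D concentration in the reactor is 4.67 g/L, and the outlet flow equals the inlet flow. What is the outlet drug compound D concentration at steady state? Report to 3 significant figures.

V dC/dt = Q(C_in − C) − k V C.
Steady state (dC/dt = 0): C_ss = Q C_in/(Q + kV) = C_in/(1 + kV/Q).
C_ss = 7.68·4.84/(7.68 + 0.0636·351) = 37.171/30.004 = 1.2389 g/L.

1.24 g/L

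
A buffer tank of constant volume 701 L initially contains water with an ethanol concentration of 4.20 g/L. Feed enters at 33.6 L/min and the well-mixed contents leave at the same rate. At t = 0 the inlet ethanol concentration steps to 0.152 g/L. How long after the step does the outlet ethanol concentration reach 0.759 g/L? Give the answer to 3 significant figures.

Species balance: V dC/dt = Q(C_in − C) ⇒ τ = V/Q = 20.863 min.
C(t) = C_in + (C₀ − C_in) e^(−t/τ). Set C = 0.759 and solve for t:
e^(−t/τ) = (C − C_in)/(C₀ − C_in) = (0.759 − 0.152)/(4.20 − 0.152) = 0.14995
t = −τ ln(…) = 20.863 × 1.8974 = 39.587 min.

39.6 min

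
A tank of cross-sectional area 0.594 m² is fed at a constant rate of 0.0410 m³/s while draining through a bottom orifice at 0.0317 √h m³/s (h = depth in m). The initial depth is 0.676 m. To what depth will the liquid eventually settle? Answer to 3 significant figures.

1.67 m

Unsteady balance on liquid volume: A dh/dt = Q_in − 0.0317 √h. At steady state dh/dt = 0:
Q_in = 0.0317 √h_ss ⇒ √h_ss = 0.0410/0.0317 = 1.2934.
h_ss = 1.2934² = 1.6728 m. (Since h₀ = 0.676 m < h_ss, the level will rise toward this value.)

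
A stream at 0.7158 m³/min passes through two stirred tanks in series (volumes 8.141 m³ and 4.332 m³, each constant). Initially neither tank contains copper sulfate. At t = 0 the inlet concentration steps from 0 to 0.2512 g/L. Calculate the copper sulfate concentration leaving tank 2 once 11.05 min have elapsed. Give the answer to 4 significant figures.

0.09401 g/L

Each tank obeys Vᵢ dCᵢ/dt = Q(Cᵢ₋₁ − Cᵢ), so τᵢ = Vᵢ/Q.
τ₁ = 8.141/0.7158 = 11.3733 min; τ₂ = 4.332/0.7158 = 6.05197 min.
Tank 1: C₁ = C_in(1 − e^(−t/τ₁)). Tank 2 (τ₁ ≠ τ₂): C₂ = C_in[1 − (τ₁ e^(−t/τ₁) − τ₂ e^(−t/τ₂))/(τ₁ − τ₂)].
At t = 11.05: e^(−t/τ₁) = 0.378487, e^(−t/τ₂) = 0.161080.
C₂ = 0.2512·[1 − (11.3733·0.378487 − 6.05197·0.161080)/(5.32132)] = 0.2512·0.374256 = 0.0940131 g/L.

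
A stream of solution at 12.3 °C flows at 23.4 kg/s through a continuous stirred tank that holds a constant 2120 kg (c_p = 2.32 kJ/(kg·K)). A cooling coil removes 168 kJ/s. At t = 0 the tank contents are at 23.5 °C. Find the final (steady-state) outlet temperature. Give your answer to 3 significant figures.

9.21 °C

M c_p dT/dt = ṁ c_p (T_in − T) − Q̇.
At steady state dT/dt = 0 ⇒ T_ss = T_in − Q̇/(ṁ c_p) = 12.3 − 168/(23.4·2.32) = 9.2054 °C.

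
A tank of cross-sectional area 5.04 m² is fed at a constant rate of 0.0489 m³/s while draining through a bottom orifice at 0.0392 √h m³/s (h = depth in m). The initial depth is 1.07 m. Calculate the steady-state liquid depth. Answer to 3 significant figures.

1.56 m

A dh/dt = Q_in − 0.0392 √h. Steady state requires inflow = outflow:
Q_in = 0.0392 √h_ss ⇒ √h_ss = 0.0489/0.0392 = 1.2474.
h_ss = 1.2474² = 1.5561 m. (Since h₀ = 1.07 m < h_ss, the level will rise toward this value.)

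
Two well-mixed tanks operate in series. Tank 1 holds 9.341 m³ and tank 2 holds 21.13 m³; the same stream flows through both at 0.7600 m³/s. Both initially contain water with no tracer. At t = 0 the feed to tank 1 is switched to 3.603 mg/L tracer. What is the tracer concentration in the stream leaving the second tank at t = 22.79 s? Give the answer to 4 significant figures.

Each tank obeys Vᵢ dCᵢ/dt = Q(Cᵢ₋₁ − Cᵢ), so τᵢ = Vᵢ/Q.
τ₁ = 9.341/0.7600 = 12.2908 s; τ₂ = 21.13/0.7600 = 27.8026 s.
Tank 1: C₁ = C_in(1 − e^(−t/τ₁)). Tank 2 (τ₁ ≠ τ₂): C₂ = C_in[1 − (τ₁ e^(−t/τ₁) − τ₂ e^(−t/τ₂))/(τ₁ − τ₂)].
At t = 22.79: e^(−t/τ₁) = 0.156573, e^(−t/τ₂) = 0.440561.
C₂ = 3.603·[1 − (12.2908·0.156573 − 27.8026·0.440561)/(-15.5118)] = 3.603·0.334421 = 1.20492 mg/L.

1.205 mg/L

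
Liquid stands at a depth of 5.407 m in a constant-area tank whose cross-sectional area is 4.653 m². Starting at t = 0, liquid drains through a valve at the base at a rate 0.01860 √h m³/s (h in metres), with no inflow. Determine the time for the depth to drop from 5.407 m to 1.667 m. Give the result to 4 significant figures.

A dh/dt = −Q_out = −0.01860 √h.
Separate and integrate: 2(√h − √h₀) = −(0.01860/A) t.
t = 2A(√h₀ − √h)/0.01860 = 2·4.653·(√5.407 − √1.667)/0.01860
  = 9.30600 × (2.32530 − 1.29112) / 0.01860 = 517.420 s.

517.4 s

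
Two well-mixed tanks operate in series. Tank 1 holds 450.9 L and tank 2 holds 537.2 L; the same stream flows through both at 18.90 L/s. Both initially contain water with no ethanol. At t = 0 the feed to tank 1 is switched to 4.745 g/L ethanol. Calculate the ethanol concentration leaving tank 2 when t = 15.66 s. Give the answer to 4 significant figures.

0.5798 g/L

Each tank obeys Vᵢ dCᵢ/dt = Q(Cᵢ₋₁ − Cᵢ), so τᵢ = Vᵢ/Q.
τ₁ = 450.9/18.90 = 23.8571 s; τ₂ = 537.2/18.90 = 28.4233 s.
Tank 1: C₁ = C_in(1 − e^(−t/τ₁)). Tank 2 (τ₁ ≠ τ₂): C₂ = C_in[1 − (τ₁ e^(−t/τ₁) − τ₂ e^(−t/τ₂))/(τ₁ − τ₂)].
At t = 15.66: e^(−t/τ₁) = 0.518712, e^(−t/τ₂) = 0.576398.
C₂ = 4.745·[1 − (23.8571·0.518712 − 28.4233·0.576398)/(-4.56614)] = 4.745·0.122202 = 0.579849 g/L.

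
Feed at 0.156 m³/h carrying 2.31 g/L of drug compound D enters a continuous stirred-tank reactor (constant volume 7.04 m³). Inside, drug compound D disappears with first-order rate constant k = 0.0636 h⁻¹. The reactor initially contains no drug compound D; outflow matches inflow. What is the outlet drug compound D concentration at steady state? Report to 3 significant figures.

V dC/dt = Q(C_in − C) − k V C.
At steady state: 0 = Q C_in − (Q + kV) C_ss, so C_ss = Q C_in/(Q + kV).
C_ss = 0.156·2.31/(0.156 + 0.0636·7.04) = 0.36036/0.60374 = 0.59688 g/L.

0.597 g/L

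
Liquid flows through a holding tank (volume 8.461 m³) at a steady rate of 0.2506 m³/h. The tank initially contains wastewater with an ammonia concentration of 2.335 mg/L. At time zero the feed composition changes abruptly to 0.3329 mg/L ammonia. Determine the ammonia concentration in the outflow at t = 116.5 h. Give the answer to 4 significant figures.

Mass balance on the solute (V constant): V dC/dt = Q(C_in − C).
Rewrite as dC/dt + C/τ = C_in/τ, τ = V/Q = 33.7630 h.
Solution: C(t) = C_in + (C₀ − C_in) e^(−t/τ).
C(116.5) = 0.3329 + (2.335 − 0.3329)·e^(−116.5/33.7630) = 0.3329 + (2.00210)·0.0317289 = 0.396425 mg/L.

0.3964 mg/L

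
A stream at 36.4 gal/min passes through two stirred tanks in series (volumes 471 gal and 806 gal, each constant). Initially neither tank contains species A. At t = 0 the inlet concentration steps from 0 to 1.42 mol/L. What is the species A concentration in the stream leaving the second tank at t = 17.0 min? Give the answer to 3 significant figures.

Species balance on tank i: dCᵢ/dt = (Cᵢ₋₁ − Cᵢ)/τᵢ with τᵢ = Vᵢ/Q.
τ₁ = 471/36.4 = 12.940 min; τ₂ = 806/36.4 = 22.143 min.
Solving the cascade with C₁(0)=C₂(0)=0 gives C₂(t) = C_in[1 − (τ₁ e^(−t/τ₁) − τ₂ e^(−t/τ₂))/(τ₁ − τ₂)].
At t = 17.0: e^(−t/τ₁) = 0.26880, e^(−t/τ₂) = 0.46406.
C₂ = 1.42·[1 − (12.940·0.26880 − 22.143·0.46406)/(-9.2033)] = 1.42·0.26141 = 0.37120 mol/L.

0.371 mol/L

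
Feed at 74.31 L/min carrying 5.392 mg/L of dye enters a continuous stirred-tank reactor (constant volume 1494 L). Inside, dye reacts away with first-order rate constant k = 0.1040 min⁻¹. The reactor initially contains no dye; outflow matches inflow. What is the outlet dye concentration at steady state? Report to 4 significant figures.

Species balance: V dC/dt = Q C_in − Q C − k V C.
Steady state (dC/dt = 0): C_ss = Q C_in/(Q + kV) = C_in/(1 + kV/Q).
C_ss = 74.31·5.392/(74.31 + 0.1040·1494) = 400.680/229.686 = 1.74447 mg/L.

1.744 mg/L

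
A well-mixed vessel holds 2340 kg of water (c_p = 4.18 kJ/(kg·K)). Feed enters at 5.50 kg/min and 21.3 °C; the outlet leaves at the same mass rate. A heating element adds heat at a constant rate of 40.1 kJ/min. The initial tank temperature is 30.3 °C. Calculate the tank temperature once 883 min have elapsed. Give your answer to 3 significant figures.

24.0 °C

M c_p dT/dt = ṁ c_p (T_in − T) + Q̇.
τ = M/ṁ = 425.45 min; T_ss = T_in + Q̇/(ṁ c_p) = 21.3 + 40.1/(5.50·4.18) = 23.044 °C.
Solution: T(t) = T_ss + (T₀ − T_ss) e^(−t/τ).
T(883) = 23.044 + (7.2558)·e^(−883/425.45) = 23.044 + (7.2558)·0.12550 = 23.955 °C.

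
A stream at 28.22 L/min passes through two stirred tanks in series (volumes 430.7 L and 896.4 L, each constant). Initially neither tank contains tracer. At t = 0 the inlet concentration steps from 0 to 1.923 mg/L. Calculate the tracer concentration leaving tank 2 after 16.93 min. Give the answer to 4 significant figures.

Species balance on tank i: dCᵢ/dt = (Cᵢ₋₁ − Cᵢ)/τᵢ with τᵢ = Vᵢ/Q.
τ₁ = 430.7/28.22 = 15.2622 min; τ₂ = 896.4/28.22 = 31.7647 min.
Solving the cascade with C₁(0)=C₂(0)=0 gives C₂(t) = C_in[1 − (τ₁ e^(−t/τ₁) − τ₂ e^(−t/τ₂))/(τ₁ − τ₂)].
At t = 16.93: e^(−t/τ₁) = 0.329798, e^(−t/τ₂) = 0.586853.
C₂ = 1.923·[1 − (15.2622·0.329798 − 31.7647·0.586853)/(-16.5025)] = 1.923·0.175412 = 0.337317 mg/L.

0.3373 mg/L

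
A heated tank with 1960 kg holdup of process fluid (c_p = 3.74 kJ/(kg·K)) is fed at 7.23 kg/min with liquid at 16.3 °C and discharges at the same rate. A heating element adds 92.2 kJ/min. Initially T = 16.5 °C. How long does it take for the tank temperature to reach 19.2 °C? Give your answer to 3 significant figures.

M c_p dT/dt = ṁ c_p (T_in − T) + Q̇.
τ = M/ṁ = 271.09 min; T_ss = T_in + Q̇/(ṁ c_p) = 19.710 °C.
T(t) = T_ss + (T₀ − T_ss) e^(−t/τ). Set T = 19.2:
e^(−t/τ) = (19.2 − 19.710)/(16.5 − 19.710) = 0.15881
t = −271.09 · ln(0.15881) = 498.82 min.

499 min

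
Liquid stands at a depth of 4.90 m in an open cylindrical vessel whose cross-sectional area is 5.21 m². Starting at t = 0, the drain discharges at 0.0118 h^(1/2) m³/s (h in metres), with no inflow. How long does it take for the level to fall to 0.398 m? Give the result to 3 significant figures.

1400 s

Volume balance on the tank: A dh/dt = −0.0118 √h.
∫ h^(−1/2) dh = −(0.0118/A) ∫ dt, giving 2√h = 2√h₀ − (0.0118/A) t.
t = 2A(√h₀ − √h)/0.0118 = 2·5.21·(√4.90 − √0.398)/0.0118
  = 10.420 × (2.2136 − 0.63087) / 0.0118 = 1397.6 s.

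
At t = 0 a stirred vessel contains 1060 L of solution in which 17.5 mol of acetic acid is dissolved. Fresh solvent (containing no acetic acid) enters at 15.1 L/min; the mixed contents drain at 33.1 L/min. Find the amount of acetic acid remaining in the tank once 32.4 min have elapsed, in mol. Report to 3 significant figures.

4.03 mol

Total volume: dV/dt = Q_in − Q_out = -18.000 L/min, so V(t) = 1060 − 18.000 t and V(32.4) = 476.80 L.
Solute balance: dm/dt = 0 − Q_out C = −Q_out m/V(t).
dm/m = −Q_out dt/(V₀ − 18.000 t); integrating gives ln(m/m₀) = −(Q_out/(Q_in−Q_out)) ln(V/V₀).
m = m₀ (V₀/V)^(Q_out/(Q_in−Q_out)) = 17.5 × (1060/476.80)^(-1.8389) = 4.0272 mol.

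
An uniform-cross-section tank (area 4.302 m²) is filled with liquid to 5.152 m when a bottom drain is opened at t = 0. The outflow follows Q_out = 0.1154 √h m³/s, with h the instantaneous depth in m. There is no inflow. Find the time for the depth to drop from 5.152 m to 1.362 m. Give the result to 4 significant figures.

82.22 s

With no inflow, A dh/dt = −0.1154 √h.
Separate and integrate: 2(√h − √h₀) = −(0.1154/A) t.
t = 2A(√h₀ − √h)/0.1154 = 2·4.302·(√5.152 − √1.362)/0.1154
  = 8.60400 × (2.26980 − 1.16705) / 0.1154 = 82.2192 s.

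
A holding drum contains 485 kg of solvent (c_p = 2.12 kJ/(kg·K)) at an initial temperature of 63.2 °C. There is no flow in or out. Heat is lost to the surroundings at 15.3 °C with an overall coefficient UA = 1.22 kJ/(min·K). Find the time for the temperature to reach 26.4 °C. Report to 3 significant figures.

1230 min

Lumped-capacitance energy balance: M c_p dT/dt = UA(T_amb − T).
τ = M c_p/UA = 842.79 min; T_ss = T_amb = 15.300 °C.
T(t) = T_ss + (T₀ − T_ss)e^(−t/τ); set T = 26.4:
t = −τ ln[(T − T_ss)/(T₀ − T_ss)] = −842.79 · ln(0.23173) = 1232.3 min.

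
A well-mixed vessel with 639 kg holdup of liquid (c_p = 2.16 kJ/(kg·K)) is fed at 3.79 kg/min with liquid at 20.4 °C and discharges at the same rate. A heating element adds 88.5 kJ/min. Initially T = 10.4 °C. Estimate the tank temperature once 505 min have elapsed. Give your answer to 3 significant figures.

M c_p dT/dt = ṁ c_p (T_in − T) + Q̇.
Rearrange: dT/dt = (T_ss − T)/τ with τ = M/ṁ = 168.60 min and T_ss = T_in + Q̇/(ṁ c_p) = 31.211 °C.
This is linear first-order; T(t) = T_ss + (T₀ − T_ss) e^(−t/τ).
T(505) = 31.211 + (-20.811)·e^(−505/168.60) = 31.211 + (-20.811)·0.050025 = 30.170 °C.

30.2 °C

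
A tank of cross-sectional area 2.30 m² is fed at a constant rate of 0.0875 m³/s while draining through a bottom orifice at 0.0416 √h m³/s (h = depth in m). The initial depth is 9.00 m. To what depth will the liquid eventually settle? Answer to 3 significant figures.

Mass balance (ρ constant): A dh/dt = Q_in − 0.0416 √h. At steady state dh/dt = 0:
Q_in = 0.0416 √h_ss ⇒ √h_ss = 0.0875/0.0416 = 2.1034.
h_ss = 2.1034² = 4.4241 m. (Since h₀ = 9.00 m > h_ss, the level will fall toward this value.)

4.42 m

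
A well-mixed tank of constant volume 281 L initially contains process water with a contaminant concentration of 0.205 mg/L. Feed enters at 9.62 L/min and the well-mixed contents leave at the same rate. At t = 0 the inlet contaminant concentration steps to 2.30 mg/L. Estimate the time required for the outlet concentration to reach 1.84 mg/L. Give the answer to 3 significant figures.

44.3 min

Species balance: V dC/dt = Q(C_in − C) ⇒ τ = V/Q = 29.210 min.
C(t) = C_in + (C₀ − C_in) e^(−t/τ). Set C = 1.84 and solve for t:
e^(−t/τ) = (C − C_in)/(C₀ − C_in) = (1.84 − 2.30)/(0.205 − 2.30) = 0.21957
t = −τ ln(…) = 29.210 × 1.5161 = 44.285 min.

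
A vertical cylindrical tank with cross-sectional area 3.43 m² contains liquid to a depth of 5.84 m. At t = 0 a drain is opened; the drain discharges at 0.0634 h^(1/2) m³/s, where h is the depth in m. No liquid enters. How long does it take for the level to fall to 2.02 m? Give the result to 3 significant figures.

With no inflow, A dh/dt = −0.0634 √h.
This is separable: 2 d(√h)/dt = −0.0634/A, so √h = √h₀ − (0.0634/(2A)) t.
t = 2A(√h₀ − √h)/0.0634 = 2·3.43·(√5.84 − √2.02)/0.0634
  = 6.8600 × (2.4166 − 1.4213) / 0.0634 = 107.70 s.

108 s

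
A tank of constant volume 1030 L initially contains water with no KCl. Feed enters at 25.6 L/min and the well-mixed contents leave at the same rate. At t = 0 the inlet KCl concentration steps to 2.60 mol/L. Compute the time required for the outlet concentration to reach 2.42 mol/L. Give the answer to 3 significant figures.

107 min

Mass balance on the solute (V constant): V dC/dt = Q(C_in − C), so τ = V/Q = 40.234 min.
C(t) = C_in + (C₀ − C_in) e^(−t/τ). Set C = 2.42 and solve for t:
e^(−t/τ) = (C − C_in)/(C₀ − C_in) = (2.42 − 2.60)/(0 − 2.60) = 0.069231
t = −τ ln(…) = 40.234 × 2.6703 = 107.44 min.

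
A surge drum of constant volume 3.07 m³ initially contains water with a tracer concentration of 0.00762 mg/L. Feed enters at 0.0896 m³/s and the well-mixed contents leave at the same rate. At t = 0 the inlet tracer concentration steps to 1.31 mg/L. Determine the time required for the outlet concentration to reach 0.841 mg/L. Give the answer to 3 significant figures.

35.0 s

Species balance: V dC/dt = Q(C_in − C) ⇒ τ = V/Q = 34.263 s.
C(t) = C_in + (C₀ − C_in) e^(−t/τ). Set C = 0.841 and solve for t:
e^(−t/τ) = (C − C_in)/(C₀ − C_in) = (0.841 − 1.31)/(0.00762 − 1.31) = 0.36011
t = −τ ln(…) = 34.263 × 1.0213 = 34.995 s.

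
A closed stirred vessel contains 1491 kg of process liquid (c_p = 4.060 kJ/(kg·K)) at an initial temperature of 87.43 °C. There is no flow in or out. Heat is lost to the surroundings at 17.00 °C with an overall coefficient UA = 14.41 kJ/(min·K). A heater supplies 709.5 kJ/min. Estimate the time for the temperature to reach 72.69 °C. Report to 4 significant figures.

499.5 min

Lumped-capacitance energy balance: M c_p dT/dt = UA(T_amb − T) + Q̇.
τ = M c_p/UA = 420.087 min; T_ss = T_amb + Q̇/UA = 17.00 + 709.5/14.41 = 66.2366 °C.
T(t) = T_ss + (T₀ − T_ss)e^(−t/τ); set T = 72.69:
t = −τ ln[(T − T_ss)/(T₀ − T_ss)] = −420.087 · ln(0.304499) = 499.521 min.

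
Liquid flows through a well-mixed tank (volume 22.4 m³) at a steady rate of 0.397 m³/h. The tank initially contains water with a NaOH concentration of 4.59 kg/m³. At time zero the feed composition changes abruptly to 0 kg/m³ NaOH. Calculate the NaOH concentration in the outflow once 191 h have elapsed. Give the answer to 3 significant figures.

0.155 kg/m³

Transient balance on the dissolved component: V dC/dt = Q(C_in − C).
Rewrite as dC/dt + C/τ = C_in/τ, τ = V/Q = 56.423 h.
Solution: C(t) = C_in + (C₀ − C_in) e^(−t/τ).
C(191) = 0 + (4.59 − 0)·e^(−191/56.423) = 0 + (4.5900)·0.033873 = 0.15548 kg/m³.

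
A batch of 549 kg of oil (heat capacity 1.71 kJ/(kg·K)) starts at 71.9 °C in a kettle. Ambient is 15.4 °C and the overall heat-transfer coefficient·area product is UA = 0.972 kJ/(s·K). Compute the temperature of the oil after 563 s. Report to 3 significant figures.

Lumped-capacitance energy balance: M c_p dT/dt = UA(T_amb − T).
dT/dt = (T_ss − T)/τ with T_ss = T_amb = 15.400 °C, τ = M c_p/UA = 549·1.71/0.972 = 965.83 s.
Solution: T(t) = T_ss + (T₀ − T_ss) e^(−t/τ).
T(563) = 15.400 + (56.500)·0.55827 = 46.942 °C.

46.9 °C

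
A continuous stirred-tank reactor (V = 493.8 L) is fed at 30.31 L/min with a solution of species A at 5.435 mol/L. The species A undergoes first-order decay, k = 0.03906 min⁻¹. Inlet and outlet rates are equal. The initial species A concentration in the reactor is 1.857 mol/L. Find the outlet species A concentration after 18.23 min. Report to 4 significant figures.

3.087 mol/L

Species balance: V dC/dt = Q C_in − Q C − k V C.
This is linear with rate a = Q/V + k = 0.100441 min⁻¹.
C_ss = Q C_in/(Q + kV) = 3.32141 mol/L; C(t) = C_ss + (C₀ − C_ss) e^(−a t).
C(18.23) = 3.32141 + (-1.46441)·e^(−0.100441·18.23) = 3.32141 + (-1.46441)·0.160247 = 3.08675 mol/L.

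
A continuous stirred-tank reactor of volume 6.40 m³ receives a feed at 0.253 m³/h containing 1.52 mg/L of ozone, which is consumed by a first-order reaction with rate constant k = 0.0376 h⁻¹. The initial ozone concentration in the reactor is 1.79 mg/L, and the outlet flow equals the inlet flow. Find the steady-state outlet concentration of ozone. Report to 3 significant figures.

V dC/dt = Q(C_in − C) − k V C.
Steady state (dC/dt = 0): C_ss = Q C_in/(Q + kV) = C_in/(1 + kV/Q).
C_ss = 0.253·1.52/(0.253 + 0.0376·6.40) = 0.38456/0.49364 = 0.77903 mg/L.

0.779 mg/L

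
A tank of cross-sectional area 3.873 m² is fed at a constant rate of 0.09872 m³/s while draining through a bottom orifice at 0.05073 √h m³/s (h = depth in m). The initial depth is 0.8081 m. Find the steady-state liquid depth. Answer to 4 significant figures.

3.787 m

A dh/dt = Q_in − 0.05073 √h. Steady state requires inflow = outflow:
Q_in = 0.05073 √h_ss ⇒ √h_ss = 0.09872/0.05073 = 1.94599.
h_ss = 1.94599² = 3.78687 m. (Since h₀ = 0.8081 m < h_ss, the level will rise toward this value.)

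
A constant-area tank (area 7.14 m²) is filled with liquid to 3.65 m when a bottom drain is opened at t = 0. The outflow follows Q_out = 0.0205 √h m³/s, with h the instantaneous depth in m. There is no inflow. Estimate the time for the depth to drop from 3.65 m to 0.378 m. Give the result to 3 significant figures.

A dh/dt = −Q_out = −0.0205 √h.
∫ h^(−1/2) dh = −(0.0205/A) ∫ dt, giving 2√h = 2√h₀ − (0.0205/A) t.
t = 2A(√h₀ − √h)/0.0205 = 2·7.14·(√3.65 − √0.378)/0.0205
  = 14.280 × (1.9105 − 0.61482) / 0.0205 = 902.55 s.

903 s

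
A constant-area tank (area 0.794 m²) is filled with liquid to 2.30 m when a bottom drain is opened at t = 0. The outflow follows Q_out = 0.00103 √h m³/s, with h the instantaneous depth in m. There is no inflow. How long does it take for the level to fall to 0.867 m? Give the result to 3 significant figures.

903 s

Accumulation of liquid (constant cross-section A): A dh/dt = −0.00103 √h.
∫ h^(−1/2) dh = −(0.00103/A) ∫ dt, giving 2√h = 2√h₀ − (0.00103/A) t.
t = 2A(√h₀ − √h)/0.00103 = 2·0.794·(√2.30 − √0.867)/0.00103
  = 1.5880 × (1.5166 − 0.93113) / 0.00103 = 902.61 s.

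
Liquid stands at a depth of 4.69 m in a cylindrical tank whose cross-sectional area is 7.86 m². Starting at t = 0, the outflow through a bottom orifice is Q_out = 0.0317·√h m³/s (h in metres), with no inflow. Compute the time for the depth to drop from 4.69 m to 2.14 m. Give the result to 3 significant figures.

A dh/dt = −Q_out = −0.0317 √h.
Separate and integrate: 2(√h − √h₀) = −(0.0317/A) t.
t = 2A(√h₀ − √h)/0.0317 = 2·7.86·(√4.69 − √2.14)/0.0317
  = 15.720 × (2.1656 − 1.4629) / 0.0317 = 348.50 s.

349 s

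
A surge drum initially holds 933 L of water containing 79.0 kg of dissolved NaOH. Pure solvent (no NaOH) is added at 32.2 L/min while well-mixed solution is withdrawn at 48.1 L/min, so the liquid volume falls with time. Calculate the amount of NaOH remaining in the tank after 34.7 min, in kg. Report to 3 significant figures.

Total volume: dV/dt = Q_in − Q_out = -15.900 L/min, so V(t) = 933 − 15.900 t and V(34.7) = 381.27 L.
No NaOH enters, so dm/dt = −Q_out · (m/V).
Separate: dm/m = −Q_out dt/V(t) ⇒ ln(m/m₀) = −(Q_out/(Q_in−Q_out)) ln(V/V₀).
m = m₀ (V₀/V)^(Q_out/(Q_in−Q_out)) = 79.0 × (933/381.27)^(-3.0252) = 5.2711 kg.

5.27 kg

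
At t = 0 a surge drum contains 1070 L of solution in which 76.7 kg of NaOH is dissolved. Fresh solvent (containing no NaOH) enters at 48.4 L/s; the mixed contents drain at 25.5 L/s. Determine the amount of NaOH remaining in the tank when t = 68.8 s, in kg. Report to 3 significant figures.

28.0 kg

Let m(t) be the amount of NaOH. Volume: V(t) = V₀ + (Q_in − Q_out) t = 1070 + 22.900 t; V(68.8) = 2645.5 L.
Species balance (pure solvent in): dm/dt = −Q_out · m/V(t).
Separate: dm/m = −Q_out dt/V(t) ⇒ ln(m/m₀) = −(Q_out/(Q_in−Q_out)) ln(V/V₀).
m = m₀ (V₀/V)^(Q_out/(Q_in−Q_out)) = 76.7 × (1070/2645.5)^(1.1135) = 27.992 kg.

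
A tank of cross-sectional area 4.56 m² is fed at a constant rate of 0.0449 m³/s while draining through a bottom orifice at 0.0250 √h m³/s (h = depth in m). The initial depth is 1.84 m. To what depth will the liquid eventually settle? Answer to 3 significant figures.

A dh/dt = Q_in − 0.0250 √h. Steady state requires inflow = outflow:
Q_in = 0.0250 √h_ss ⇒ √h_ss = 0.0449/0.0250 = 1.7960.
h_ss = 1.7960² = 3.2256 m. (Since h₀ = 1.84 m < h_ss, the level will rise toward this value.)

3.23 m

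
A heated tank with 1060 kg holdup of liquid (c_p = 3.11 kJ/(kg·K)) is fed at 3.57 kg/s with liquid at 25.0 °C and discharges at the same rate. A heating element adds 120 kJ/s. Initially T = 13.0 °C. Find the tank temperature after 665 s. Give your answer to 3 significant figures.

33.4 °C

M c_p dT/dt = ṁ c_p (T_in − T) + Q̇.
Rearrange: dT/dt = (T_ss − T)/τ with τ = M/ṁ = 296.92 s and T_ss = T_in + Q̇/(ṁ c_p) = 35.808 °C.
Solution: T(t) = T_ss + (T₀ − T_ss) e^(−t/τ).
T(665) = 35.808 + (-22.808)·e^(−665/296.92) = 35.808 + (-22.808)·0.10649 = 33.379 °C.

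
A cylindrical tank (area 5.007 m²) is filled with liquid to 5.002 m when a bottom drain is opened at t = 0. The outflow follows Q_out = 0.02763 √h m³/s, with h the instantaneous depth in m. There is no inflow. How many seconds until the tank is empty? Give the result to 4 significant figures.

A dh/dt = −Q_out = −0.02763 √h.
This is separable: 2 d(√h)/dt = −0.02763/A, so √h = √h₀ − (0.02763/(2A)) t.
Tank is empty when √h = 0: t_empty = 2A√h₀/0.02763.
t_empty = 2·5.007·√5.002/0.02763 = 10.0140·2.23652/0.02763 = 810.585 s.

810.6 s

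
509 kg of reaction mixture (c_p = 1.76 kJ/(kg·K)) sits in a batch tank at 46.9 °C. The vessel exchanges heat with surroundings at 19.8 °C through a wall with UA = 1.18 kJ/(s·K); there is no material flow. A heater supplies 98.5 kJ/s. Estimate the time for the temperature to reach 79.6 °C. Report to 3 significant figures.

Heat balance on the well-mixed liquid: M c_p dT/dt = −UA(T − T_amb) + Q̇.
τ = M c_p/UA = 759.19 s; T_ss = T_amb + Q̇/UA = 19.8 + 98.5/1.18 = 103.27 °C.
T(t) = T_ss + (T₀ − T_ss)e^(−t/τ); set T = 79.6:
t = −τ ln[(T − T_ss)/(T₀ − T_ss)] = −759.19 · ln(0.41995) = 658.68 s.

659 s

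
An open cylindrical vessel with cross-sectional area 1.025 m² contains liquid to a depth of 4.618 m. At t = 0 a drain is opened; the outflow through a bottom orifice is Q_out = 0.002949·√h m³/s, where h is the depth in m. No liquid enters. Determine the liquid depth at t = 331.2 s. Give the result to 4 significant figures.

2.797 m

Mass balance (ρ constant): A dh/dt = −0.002949 √h.
This is separable: 2 d(√h)/dt = −0.002949/A, so √h = √h₀ − (0.002949/(2A)) t.
√h = √4.618 − 0.002949·331.2/(2·1.025) = 2.14895 − 0.476443 = 1.67251.
h = 1.67251² = 2.79729 m.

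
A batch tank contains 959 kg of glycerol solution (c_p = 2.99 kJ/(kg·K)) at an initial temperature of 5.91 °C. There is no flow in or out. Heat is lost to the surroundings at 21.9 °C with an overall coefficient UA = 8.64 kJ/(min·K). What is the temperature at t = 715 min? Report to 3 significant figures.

20.0 °C

Lumped-capacitance energy balance: M c_p dT/dt = UA(T_amb − T).
dT/dt = (T_ss − T)/τ with T_ss = T_amb = 21.900 °C, τ = M c_p/UA = 959·2.99/8.64 = 331.88 min.
Integrating: T(t) = T_ss + (T₀ − T_ss) e^(−t/τ).
T(715) = 21.900 + (-15.990)·0.11597 = 20.046 °C.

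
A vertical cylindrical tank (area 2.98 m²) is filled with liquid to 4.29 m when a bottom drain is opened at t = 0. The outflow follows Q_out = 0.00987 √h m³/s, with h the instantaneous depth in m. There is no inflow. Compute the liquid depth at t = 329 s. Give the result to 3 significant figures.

2.33 m

Unsteady balance on liquid volume: A dh/dt = −0.00987 √h.
∫ h^(−1/2) dh = −(0.00987/A) ∫ dt, giving 2√h = 2√h₀ − (0.00987/A) t.
√h = √4.29 − 0.00987·329/(2·2.98) = 2.0712 − 0.54484 = 1.5264.
h = 1.5264² = 2.3299 m.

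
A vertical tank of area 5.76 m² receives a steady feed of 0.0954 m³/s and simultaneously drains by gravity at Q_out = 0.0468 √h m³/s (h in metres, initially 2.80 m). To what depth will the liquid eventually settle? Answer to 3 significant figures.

4.16 m

A dh/dt = Q_in − 0.0468 √h. Steady state requires inflow = outflow:
Q_in = 0.0468 √h_ss ⇒ √h_ss = 0.0954/0.0468 = 2.0385.
h_ss = 2.0385² = 4.1553 m. (Since h₀ = 2.80 m < h_ss, the level will rise toward this value.)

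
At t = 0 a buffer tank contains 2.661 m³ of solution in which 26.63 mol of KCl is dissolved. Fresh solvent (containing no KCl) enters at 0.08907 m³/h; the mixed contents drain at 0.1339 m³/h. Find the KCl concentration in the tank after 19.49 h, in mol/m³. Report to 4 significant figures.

Let m(t) be the amount of KCl. Volume: V(t) = V₀ + (Q_in − Q_out) t = 2.661 − 0.0448300 t; V(19.49) = 1.78726 m³.
Species balance (pure solvent in): dm/dt = −Q_out · m/V(t).
dm/m = −Q_out dt/(V₀ − 0.0448300 t); integrating gives ln(m/m₀) = −(Q_out/(Q_in−Q_out)) ln(V/V₀).
m = m₀ (V₀/V)^(Q_out/(Q_in−Q_out)) = 26.63 × (2.661/1.78726)^(-2.98684) = 8.11105 mol.
C = m/V = 8.11105/1.78726 = 4.53825 mol/m³.

4.538 mol/m³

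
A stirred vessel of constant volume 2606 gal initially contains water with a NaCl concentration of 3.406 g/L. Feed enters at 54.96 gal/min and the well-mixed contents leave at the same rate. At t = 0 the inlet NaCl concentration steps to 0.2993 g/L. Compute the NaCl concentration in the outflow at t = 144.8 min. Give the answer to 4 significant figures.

Transient balance on the dissolved component: V dC/dt = Q(C_in − C).
Rewrite as dC/dt + C/τ = C_in/τ, τ = V/Q = 47.4163 min.
This is linear first-order; C(t) = C_in + (C₀ − C_in) e^(−t/τ).
C(144.8) = 0.2993 + (3.406 − 0.2993)·e^(−144.8/47.4163) = 0.2993 + (3.10670)·0.0471792 = 0.445872 g/L.

0.4459 g/L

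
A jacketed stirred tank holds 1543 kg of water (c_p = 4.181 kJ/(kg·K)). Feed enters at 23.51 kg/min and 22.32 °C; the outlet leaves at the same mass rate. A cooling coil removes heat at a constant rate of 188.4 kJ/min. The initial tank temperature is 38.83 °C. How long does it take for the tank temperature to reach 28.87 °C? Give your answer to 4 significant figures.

M c_p dT/dt = ṁ c_p (T_in − T) − Q̇.
τ = M/ṁ = 65.6316 min; T_ss = T_in − Q̇/(ṁ c_p) = 20.4033 °C.
T(t) = T_ss + (T₀ − T_ss) e^(−t/τ). Set T = 28.87:
e^(−t/τ) = (28.87 − 20.4033)/(38.83 − 20.4033) = 0.459479
t = −65.6316 · ln(0.459479) = 51.0392 min.

51.04 min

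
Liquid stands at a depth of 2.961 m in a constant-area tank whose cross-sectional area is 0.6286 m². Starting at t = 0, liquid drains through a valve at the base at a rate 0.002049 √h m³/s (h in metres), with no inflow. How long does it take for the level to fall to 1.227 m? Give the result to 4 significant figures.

A dh/dt = −Q_out = −0.002049 √h.
∫ h^(−1/2) dh = −(0.002049/A) ∫ dt, giving 2√h = 2√h₀ − (0.002049/A) t.
t = 2A(√h₀ − √h)/0.002049 = 2·0.6286·(√2.961 − √1.227)/0.002049
  = 1.25720 × (1.72076 − 1.10770) / 0.002049 = 376.151 s.

376.2 s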